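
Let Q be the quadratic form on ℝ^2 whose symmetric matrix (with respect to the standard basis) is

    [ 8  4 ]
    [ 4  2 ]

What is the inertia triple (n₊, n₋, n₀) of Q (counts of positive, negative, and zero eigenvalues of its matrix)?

(1, 0, 1)

Row-reducing A symmetrically gives the diagonal entries 8, 0.
That gives 1 positive, 1 zero pivots.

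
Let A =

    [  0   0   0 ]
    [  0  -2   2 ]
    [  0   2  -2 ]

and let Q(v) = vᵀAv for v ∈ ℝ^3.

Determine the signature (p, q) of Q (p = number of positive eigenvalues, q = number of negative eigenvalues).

Applying the same elementary operations to the rows and columns of A produces a congruent diagonal matrix with entries 0, -2, 0.
Counting signs: 1 negative, 2 zero.

(0, 1)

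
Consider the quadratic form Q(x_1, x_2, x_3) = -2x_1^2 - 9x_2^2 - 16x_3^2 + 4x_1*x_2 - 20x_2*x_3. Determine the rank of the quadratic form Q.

3

Write A = [[-2, 2, 0], [2, -9, -10], [0, -10, -16]].
Applying the same elementary operations to the rows and columns of A produces a congruent diagonal matrix with entries -2, -7, -12/7.
Counting signs: 3 negative.
The rank is the number of nonzero pivots: 3.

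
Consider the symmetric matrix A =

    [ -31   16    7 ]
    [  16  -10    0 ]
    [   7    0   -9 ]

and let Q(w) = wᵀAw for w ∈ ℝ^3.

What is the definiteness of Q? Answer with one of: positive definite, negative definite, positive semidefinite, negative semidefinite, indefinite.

An LDLᵀ factorisation of A has diagonal entries -31, -54/31, 2/27.
That gives 1 positive, 2 negative pivots.
Hence Q is indefinite.

indefinite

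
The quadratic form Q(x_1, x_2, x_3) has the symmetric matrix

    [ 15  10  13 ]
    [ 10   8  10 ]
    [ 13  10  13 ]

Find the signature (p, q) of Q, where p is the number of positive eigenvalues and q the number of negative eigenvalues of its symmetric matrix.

(3, 0)

Applying the same elementary operations to the rows and columns of A produces a congruent diagonal matrix with entries 15, 4/3, 2/5.
So there are 3 positive pivots.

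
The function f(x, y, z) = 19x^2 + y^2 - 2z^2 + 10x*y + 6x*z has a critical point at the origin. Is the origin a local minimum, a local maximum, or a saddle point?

saddle point

The Hessian at the origin is H = [[38, 10, 6], [10, 2, 0], [6, 0, -4]].
Symmetric row and column elimination reduces H to a congruent diagonal form with pivots 38, -12/19, -1.
Counting signs: 1 positive, 2 negative.
H is indefinite, so the origin is a saddle point.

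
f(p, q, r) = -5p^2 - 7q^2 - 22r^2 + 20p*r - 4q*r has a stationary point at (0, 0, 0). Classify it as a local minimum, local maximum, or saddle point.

The Hessian at the origin is H = [[-10, 0, 20], [0, -14, -4], [20, -4, -44]].
Symmetric row and column elimination reduces H to a congruent diagonal form with pivots -10, -14, -20/7.
Counting signs: 3 negative.
H is negative definite, so the origin is a strict local maximum.

local maximum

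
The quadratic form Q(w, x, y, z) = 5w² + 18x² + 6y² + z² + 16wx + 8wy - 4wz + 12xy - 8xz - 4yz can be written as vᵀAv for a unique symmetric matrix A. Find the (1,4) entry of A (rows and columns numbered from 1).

-2

The coefficient of w·z in Q is -4. For a symmetric A this equals A[1,4] + A[4,1] = 2·A[1,4].
So A[1,4] = -4/2 = -2.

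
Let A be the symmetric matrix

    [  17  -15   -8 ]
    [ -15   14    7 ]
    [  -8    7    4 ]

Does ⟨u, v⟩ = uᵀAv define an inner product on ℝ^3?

yes

Row-reducing A symmetrically gives the diagonal entries 17, 13/17, 3/13.
Counting signs: 3 positive.
Hence Q is positive definite.
⟨·,·⟩ is an inner product exactly when A is positive definite.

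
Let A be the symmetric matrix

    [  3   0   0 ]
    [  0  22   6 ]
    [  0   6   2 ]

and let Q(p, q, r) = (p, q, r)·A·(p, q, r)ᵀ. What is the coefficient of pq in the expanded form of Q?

0

The coefficient of pq is A[1,2] + A[2,1] = 2·0 = 0.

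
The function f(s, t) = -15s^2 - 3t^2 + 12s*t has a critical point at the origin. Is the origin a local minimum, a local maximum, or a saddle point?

The Hessian at the origin is H = [[-30, 12], [12, -6]].
det H = -30·-6 − (12)² = 36 > 0 and H[1,1] = -30 < 0, so H is negative definite.
Therefore the origin is a local maximum.

local maximum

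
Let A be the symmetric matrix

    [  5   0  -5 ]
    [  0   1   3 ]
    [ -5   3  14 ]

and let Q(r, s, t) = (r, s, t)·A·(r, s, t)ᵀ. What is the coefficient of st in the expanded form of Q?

6

The coefficient of st is A[2,3] + A[3,2] = 2·3 = 6.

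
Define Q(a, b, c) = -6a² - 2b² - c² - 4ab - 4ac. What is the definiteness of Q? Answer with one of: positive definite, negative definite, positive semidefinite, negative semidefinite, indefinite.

The symmetric matrix is A = [[-6, -2, -2], [-2, -2, 0], [-2, 0, -1]].
Row-reducing A symmetrically gives the diagonal entries -6, -4/3, 0.
Counting signs: 2 negative, 1 zero.
Hence Q is negative semidefinite.

negative semidefinite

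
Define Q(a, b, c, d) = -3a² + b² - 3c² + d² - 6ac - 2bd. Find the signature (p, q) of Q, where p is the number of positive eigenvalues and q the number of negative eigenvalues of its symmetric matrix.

(1, 1)

Write A = [[-3, 0, -3, 0], [0, 1, 0, -1], [-3, 0, -3, 0], [0, -1, 0, 1]].
Congruent diagonalization of A (simultaneous row and column reduction) yields pivots -3, 1, 0, 0.
Counting signs: 1 positive, 1 negative, 2 zero.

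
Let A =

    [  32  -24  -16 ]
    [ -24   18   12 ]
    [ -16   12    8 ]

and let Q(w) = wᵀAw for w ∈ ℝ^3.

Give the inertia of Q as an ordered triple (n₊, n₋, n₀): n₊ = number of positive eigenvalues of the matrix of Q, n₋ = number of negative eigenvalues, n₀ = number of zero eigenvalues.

(1, 0, 2)

Symmetric row and column elimination reduces A to a congruent diagonal form with pivots 32, 0, 0.
So there are 1 positive, 2 zero pivots.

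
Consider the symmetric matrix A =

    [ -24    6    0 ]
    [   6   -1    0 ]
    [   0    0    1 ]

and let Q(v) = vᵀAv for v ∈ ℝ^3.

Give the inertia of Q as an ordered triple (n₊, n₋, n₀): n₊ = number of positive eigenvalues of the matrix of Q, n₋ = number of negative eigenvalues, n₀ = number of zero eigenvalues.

(2, 1, 0)

An LDLᵀ factorisation of A has diagonal entries -24, 1/2, 1.
That gives 2 positive, 1 negative pivots.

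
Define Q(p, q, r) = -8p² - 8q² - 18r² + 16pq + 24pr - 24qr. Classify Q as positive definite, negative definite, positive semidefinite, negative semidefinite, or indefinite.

Write A = [[-8, 8, 12], [8, -8, -12], [12, -12, -18]].
Applying the same elementary operations to the rows and columns of A produces a congruent diagonal matrix with entries -8, 0, 0.
Counting signs: 1 negative, 2 zero.
Hence Q is negative semidefinite.

negative semidefinite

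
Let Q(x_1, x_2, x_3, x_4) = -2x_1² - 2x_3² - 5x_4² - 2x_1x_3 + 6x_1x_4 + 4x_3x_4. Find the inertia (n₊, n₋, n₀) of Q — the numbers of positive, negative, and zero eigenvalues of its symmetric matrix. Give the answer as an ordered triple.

(0, 3, 1)

The associated matrix is A = [[-2, 0, -1, 3], [0, 0, 0, 0], [-1, 0, -2, 2], [3, 0, 2, -5]].
Symmetric row and column elimination reduces A to a congruent diagonal form with pivots -2, 0, -3/2, -1/3.
Counting signs: 3 negative, 1 zero.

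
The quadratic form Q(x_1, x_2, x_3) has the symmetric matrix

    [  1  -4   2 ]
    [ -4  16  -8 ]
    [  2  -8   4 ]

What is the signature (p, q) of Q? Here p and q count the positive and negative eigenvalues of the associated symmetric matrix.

(1, 0)

Applying the same elementary operations to the rows and columns of A produces a congruent diagonal matrix with entries 1, 0, 0.
That gives 1 positive, 2 zero pivots.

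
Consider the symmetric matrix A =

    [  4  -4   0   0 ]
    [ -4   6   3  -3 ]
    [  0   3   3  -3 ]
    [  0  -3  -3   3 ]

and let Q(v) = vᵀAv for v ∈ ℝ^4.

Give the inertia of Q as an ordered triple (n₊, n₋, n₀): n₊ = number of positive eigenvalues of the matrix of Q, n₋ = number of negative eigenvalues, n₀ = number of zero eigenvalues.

(2, 1, 1)

Applying the same elementary operations to the rows and columns of A produces a congruent diagonal matrix with entries 4, 2, -3/2, 0.
Counting signs: 2 positive, 1 negative, 1 zero.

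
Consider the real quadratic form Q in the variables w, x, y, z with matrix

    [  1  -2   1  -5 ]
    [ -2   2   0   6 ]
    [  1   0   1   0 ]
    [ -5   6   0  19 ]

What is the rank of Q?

4

Row-reducing A symmetrically gives the diagonal entries 1, -2, 2, 3/2.
Counting signs: 3 positive, 1 negative.
The rank is the number of nonzero pivots: 4.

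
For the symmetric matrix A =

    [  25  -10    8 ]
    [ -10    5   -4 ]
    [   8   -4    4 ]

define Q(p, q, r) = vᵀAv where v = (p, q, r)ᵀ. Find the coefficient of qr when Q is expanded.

-8

The coefficient of qr is A[2,3] + A[3,2] = 2·(-4) = -8.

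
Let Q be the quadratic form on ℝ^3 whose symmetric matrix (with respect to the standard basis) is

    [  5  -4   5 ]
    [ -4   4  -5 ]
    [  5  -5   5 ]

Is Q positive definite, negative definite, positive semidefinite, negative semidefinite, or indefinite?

An LDLᵀ factorisation of A has diagonal entries 5, 4/5, -5/4.
So there are 2 positive, 1 negative pivots.
Hence Q is indefinite.

indefinite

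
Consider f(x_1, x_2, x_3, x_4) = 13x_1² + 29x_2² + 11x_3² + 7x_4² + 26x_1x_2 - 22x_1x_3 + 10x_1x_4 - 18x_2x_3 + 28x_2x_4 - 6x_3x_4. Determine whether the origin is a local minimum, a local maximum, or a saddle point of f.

local minimum

The Hessian at the origin is H = [[26, 26, -22, 10], [26, 58, -18, 28], [-22, -18, 22, -6], [10, 28, -6, 14]].
An LDLᵀ factorisation of H has diagonal entries 26, 32, 75/26, 1/75.
That gives 4 positive pivots.
H is positive definite, so the origin is a strict local minimum.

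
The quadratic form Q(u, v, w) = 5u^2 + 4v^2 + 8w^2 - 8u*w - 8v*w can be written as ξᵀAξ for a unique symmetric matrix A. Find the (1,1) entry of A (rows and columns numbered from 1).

The coefficient of u^2 in Q is 5, and that is exactly A[1,1].

5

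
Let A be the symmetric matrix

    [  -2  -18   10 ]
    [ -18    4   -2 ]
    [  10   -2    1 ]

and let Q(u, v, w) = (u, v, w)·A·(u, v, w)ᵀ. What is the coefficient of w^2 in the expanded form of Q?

1

The coefficient of w^2 is the diagonal entry A[3,3] = 1.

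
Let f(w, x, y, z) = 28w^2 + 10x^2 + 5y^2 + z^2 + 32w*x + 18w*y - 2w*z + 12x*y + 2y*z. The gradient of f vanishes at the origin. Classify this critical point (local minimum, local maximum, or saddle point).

The Hessian at the origin is H = [[56, 32, 18, -2], [32, 20, 12, 0], [18, 12, 10, 2], [-2, 0, 2, 2]].
Row-reducing H symmetrically gives the diagonal entries 56, 12/7, 5/2, 4/15.
Counting signs: 4 positive.
H is positive definite, so the origin is a strict local minimum.

local minimum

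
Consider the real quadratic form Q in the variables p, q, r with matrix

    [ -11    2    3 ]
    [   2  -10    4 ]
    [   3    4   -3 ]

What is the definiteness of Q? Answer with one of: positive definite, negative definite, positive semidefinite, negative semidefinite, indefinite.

negative definite

Leading principal minors: Δ_1 = -11, Δ_2 = 106, Δ_3 = -4.
The signs alternate starting with Δ_1 < 0, so by Sylvester's criterion Q is negative definite.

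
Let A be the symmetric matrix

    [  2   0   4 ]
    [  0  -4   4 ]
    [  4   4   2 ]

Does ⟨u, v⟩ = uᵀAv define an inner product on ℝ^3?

no

Row-reducing A symmetrically gives the diagonal entries 2, -4, -2.
Counting signs: 1 positive, 2 negative.
Hence Q is indefinite.
⟨·,·⟩ is an inner product exactly when A is positive definite.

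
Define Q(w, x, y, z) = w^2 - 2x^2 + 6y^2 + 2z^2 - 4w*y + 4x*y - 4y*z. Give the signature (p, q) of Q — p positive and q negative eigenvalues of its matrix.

The symmetric matrix is A = [[1, 0, -2, 0], [0, -2, 2, 0], [-2, 2, 6, -2], [0, 0, -2, 2]].
Applying the same elementary operations to the rows and columns of A produces a congruent diagonal matrix with entries 1, -2, 4, 1.
That gives 3 positive, 1 negative pivots.

(3, 1)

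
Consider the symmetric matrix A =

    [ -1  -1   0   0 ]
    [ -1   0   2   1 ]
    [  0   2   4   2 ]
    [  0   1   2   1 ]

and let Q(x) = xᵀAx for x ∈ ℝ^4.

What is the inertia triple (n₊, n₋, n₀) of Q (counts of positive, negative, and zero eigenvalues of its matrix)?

Applying the same elementary operations to the rows and columns of A produces a congruent diagonal matrix with entries -1, 1, 0, 0.
That gives 1 positive, 1 negative, 2 zero pivots.

(1, 1, 2)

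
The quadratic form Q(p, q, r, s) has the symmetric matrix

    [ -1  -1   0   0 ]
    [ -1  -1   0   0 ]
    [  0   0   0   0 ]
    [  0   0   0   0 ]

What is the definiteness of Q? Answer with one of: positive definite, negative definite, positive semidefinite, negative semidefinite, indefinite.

Applying the same elementary operations to the rows and columns of A produces a congruent diagonal matrix with entries -1, 0, 0, 0.
So there are 1 negative, 3 zero pivots.
Hence Q is negative semidefinite.

negative semidefinite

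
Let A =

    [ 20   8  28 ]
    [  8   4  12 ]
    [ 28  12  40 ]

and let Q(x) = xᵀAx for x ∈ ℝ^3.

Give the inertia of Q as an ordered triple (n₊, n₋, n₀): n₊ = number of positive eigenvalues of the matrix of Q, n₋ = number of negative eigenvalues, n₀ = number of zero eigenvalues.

Symmetric row and column elimination reduces A to a congruent diagonal form with pivots 20, 4/5, 0.
That gives 2 positive, 1 zero pivots.

(2, 0, 1)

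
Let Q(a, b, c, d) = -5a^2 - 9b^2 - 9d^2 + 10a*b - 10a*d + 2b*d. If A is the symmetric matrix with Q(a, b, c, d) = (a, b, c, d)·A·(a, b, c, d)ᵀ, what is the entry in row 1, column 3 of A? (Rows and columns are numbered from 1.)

The coefficient of a·c in Q is 0. For a symmetric A this equals A[1,3] + A[3,1] = 2·A[1,3].
So A[1,3] = 0/2 = 0.

0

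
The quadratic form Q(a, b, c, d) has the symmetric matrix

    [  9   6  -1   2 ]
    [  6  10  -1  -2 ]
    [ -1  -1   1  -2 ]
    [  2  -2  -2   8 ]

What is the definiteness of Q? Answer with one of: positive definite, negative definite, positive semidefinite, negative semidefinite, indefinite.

positive definite

Leading principal minors: Δ_1 = 9, Δ_2 = 54, Δ_3 = 47, Δ_4 = 60.
All leading principal minors are positive, so by Sylvester's criterion Q is positive definite.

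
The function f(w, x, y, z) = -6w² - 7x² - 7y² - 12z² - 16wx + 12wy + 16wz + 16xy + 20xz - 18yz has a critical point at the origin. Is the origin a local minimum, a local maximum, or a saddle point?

saddle point

The Hessian at the origin is H = [[-12, -16, 12, 16], [-16, -14, 16, 20], [12, 16, -14, -18], [16, 20, -18, -24]].
Congruent diagonalization of H (simultaneous row and column reduction) yields pivots -12, 22/3, -2, -10/11.
So there are 1 positive, 3 negative pivots.
H is indefinite, so the origin is a saddle point.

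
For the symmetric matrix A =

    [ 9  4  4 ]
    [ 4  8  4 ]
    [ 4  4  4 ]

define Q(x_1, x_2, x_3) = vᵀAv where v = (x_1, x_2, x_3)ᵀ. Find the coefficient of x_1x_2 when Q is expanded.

8

The coefficient of x_1x_2 is A[1,2] + A[2,1] = 2·4 = 8.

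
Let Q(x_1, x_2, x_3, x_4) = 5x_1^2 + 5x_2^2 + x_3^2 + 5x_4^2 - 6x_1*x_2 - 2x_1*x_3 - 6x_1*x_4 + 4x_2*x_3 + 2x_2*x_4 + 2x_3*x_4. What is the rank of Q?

3

Write A = [[5, -3, -1, -3], [-3, 5, 2, 1], [-1, 2, 1, 1], [-3, 1, 1, 5]].
Applying the same elementary operations to the rows and columns of A produces a congruent diagonal matrix with entries 5, 16/5, 3/16, 0.
That gives 3 positive, 1 zero pivots.
The rank is the number of nonzero pivots: 3.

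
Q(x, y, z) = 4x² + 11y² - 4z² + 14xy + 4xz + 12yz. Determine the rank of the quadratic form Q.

Write A = [[4, 7, 2], [7, 11, 6], [2, 6, -4]].
Congruent diagonalization of A (simultaneous row and column reduction) yields pivots 4, -5/4, 0.
Counting signs: 1 positive, 1 negative, 1 zero.
The rank is the number of nonzero pivots: 2.

2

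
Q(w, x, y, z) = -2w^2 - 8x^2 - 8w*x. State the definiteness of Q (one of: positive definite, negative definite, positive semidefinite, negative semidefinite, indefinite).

negative semidefinite

The associated matrix is A = [[-2, -4, 0, 0], [-4, -8, 0, 0], [0, 0, 0, 0], [0, 0, 0, 0]].
Row-reducing A symmetrically gives the diagonal entries -2, 0, 0, 0.
So there are 1 negative, 3 zero pivots.
Hence Q is negative semidefinite.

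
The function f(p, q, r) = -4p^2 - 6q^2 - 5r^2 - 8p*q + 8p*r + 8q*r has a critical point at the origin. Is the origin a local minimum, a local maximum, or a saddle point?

The Hessian at the origin is H = [[-8, -8, 8], [-8, -12, 8], [8, 8, -10]].
Row-reducing H symmetrically gives the diagonal entries -8, -4, -2.
So there are 3 negative pivots.
H is negative definite, so the origin is a strict local maximum.

local maximum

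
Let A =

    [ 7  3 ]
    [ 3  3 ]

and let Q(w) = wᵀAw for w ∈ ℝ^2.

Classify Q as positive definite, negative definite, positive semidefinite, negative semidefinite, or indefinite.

For the 2×2 matrix [[7, 3], [3, 3]]: det = 7·3 − (3)² = 12, trace = 10.
det > 0 so both eigenvalues share the sign of the trace; trace = 10 > 0 ⇒ both positive.

positive definite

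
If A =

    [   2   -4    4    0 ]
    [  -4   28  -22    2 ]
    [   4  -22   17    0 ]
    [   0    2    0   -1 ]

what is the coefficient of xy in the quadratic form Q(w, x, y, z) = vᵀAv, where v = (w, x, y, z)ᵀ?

The coefficient of xy is A[2,3] + A[3,2] = 2·(-22) = -44.

-44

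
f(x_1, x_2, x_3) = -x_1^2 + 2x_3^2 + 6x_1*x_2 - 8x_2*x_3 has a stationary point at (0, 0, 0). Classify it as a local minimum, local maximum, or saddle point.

The Hessian at the origin is H = [[-2, 6, 0], [6, 0, -8], [0, -8, 4]].
An LDLᵀ factorisation of H has diagonal entries -2, 18, 4/9.
Counting signs: 2 positive, 1 negative.
H is indefinite, so the origin is a saddle point.

saddle point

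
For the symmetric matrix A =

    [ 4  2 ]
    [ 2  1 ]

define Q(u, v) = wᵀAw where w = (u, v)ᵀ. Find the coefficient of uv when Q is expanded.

4

The coefficient of uv is A[1,2] + A[2,1] = 2·2 = 4.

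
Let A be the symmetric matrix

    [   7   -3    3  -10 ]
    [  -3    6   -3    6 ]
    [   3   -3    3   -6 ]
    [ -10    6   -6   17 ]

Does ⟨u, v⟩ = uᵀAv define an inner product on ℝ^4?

yes

Applying the same elementary operations to the rows and columns of A produces a congruent diagonal matrix with entries 7, 33/7, 12/11, 1.
Counting signs: 4 positive.
Hence Q is positive definite.
⟨·,·⟩ is an inner product exactly when A is positive definite.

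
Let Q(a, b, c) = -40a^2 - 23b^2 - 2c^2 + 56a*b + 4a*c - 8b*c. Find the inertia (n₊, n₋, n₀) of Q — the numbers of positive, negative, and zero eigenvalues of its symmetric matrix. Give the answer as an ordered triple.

(1, 2, 0)

The associated matrix is A = [[-40, 28, 2], [28, -23, -4], [2, -4, -2]].
Congruent diagonalization of A (simultaneous row and column reduction) yields pivots -40, -17/5, 3/34.
Counting signs: 1 positive, 2 negative.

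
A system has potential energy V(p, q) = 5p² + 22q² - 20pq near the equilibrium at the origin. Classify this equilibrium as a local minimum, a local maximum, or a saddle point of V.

local minimum

The Hessian at the origin is H = [[10, -20], [-20, 44]].
det H = 10·44 − (-20)² = 40 > 0 and H[1,1] = 10 > 0, so H is positive definite.
Therefore the origin is a local minimum.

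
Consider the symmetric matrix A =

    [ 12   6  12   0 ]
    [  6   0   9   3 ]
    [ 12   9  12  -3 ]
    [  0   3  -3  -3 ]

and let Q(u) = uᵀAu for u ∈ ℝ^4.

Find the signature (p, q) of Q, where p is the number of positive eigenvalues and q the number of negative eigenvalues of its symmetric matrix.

(2, 1)

Congruent diagonalization of A (simultaneous row and column reduction) yields pivots 12, -3, 3, 0.
That gives 2 positive, 1 negative, 1 zero pivots.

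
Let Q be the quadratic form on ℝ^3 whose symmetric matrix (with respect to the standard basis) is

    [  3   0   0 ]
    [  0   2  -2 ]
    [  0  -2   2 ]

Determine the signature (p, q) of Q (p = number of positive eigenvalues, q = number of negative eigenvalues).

(2, 0)

Row-reducing A symmetrically gives the diagonal entries 3, 2, 0.
So there are 2 positive, 1 zero pivots.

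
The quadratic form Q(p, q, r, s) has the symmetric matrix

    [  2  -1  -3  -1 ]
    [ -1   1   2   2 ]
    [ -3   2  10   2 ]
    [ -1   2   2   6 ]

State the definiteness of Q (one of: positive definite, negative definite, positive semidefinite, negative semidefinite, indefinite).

Congruent diagonalization of A (simultaneous row and column reduction) yields pivots 2, 1/2, 5, 4/5.
Counting signs: 4 positive.
Hence Q is positive definite.

positive definite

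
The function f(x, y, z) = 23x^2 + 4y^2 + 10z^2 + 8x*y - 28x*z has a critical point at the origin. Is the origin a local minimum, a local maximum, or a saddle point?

saddle point

The Hessian at the origin is H = [[46, 8, -28], [8, 8, 0], [-28, 0, 20]].
Row-reducing H symmetrically gives the diagonal entries 46, 152/23, -12/19.
So there are 2 positive, 1 negative pivots.
H is indefinite, so the origin is a saddle point.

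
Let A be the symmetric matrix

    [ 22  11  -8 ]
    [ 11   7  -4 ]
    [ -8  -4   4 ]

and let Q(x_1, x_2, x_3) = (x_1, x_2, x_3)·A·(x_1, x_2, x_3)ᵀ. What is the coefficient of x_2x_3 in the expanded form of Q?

-8

The coefficient of x_2x_3 is A[2,3] + A[3,2] = 2·(-4) = -8.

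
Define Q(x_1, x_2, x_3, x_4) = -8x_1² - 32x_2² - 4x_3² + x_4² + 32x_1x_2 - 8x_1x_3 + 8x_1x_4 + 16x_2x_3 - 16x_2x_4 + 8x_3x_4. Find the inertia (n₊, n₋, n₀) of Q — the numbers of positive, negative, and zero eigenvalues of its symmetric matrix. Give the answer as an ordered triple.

The associated matrix is A = [[-8, 16, -4, 4], [16, -32, 8, -8], [-4, 8, -4, 4], [4, -8, 4, 1]].
Row-reducing A symmetrically gives the diagonal entries -8, 0, -2, 5.
That gives 1 positive, 2 negative, 1 zero pivots.

(1, 2, 1)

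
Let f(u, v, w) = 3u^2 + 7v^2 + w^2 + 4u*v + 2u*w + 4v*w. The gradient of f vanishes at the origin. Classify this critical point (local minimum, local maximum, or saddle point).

local minimum

The Hessian at the origin is H = [[6, 4, 2], [4, 14, 4], [2, 4, 2]].
Applying the same elementary operations to the rows and columns of H produces a congruent diagonal matrix with entries 6, 34/3, 12/17.
So there are 3 positive pivots.
H is positive definite, so the origin is a strict local minimum.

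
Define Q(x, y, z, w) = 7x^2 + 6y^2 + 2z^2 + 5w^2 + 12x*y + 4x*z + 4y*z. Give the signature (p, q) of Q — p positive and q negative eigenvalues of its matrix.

The associated matrix is A = [[7, 6, 2, 0], [6, 6, 2, 0], [2, 2, 2, 0], [0, 0, 0, 5]].
An LDLᵀ factorisation of A has diagonal entries 7, 6/7, 4/3, 5.
Counting signs: 4 positive.

(4, 0)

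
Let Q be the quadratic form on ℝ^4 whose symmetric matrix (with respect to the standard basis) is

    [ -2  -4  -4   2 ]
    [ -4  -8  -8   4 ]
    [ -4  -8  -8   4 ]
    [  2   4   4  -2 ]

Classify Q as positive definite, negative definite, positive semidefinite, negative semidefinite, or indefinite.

negative semidefinite

Applying the same elementary operations to the rows and columns of A produces a congruent diagonal matrix with entries -2, 0, 0, 0.
That gives 1 negative, 3 zero pivots.
Hence Q is negative semidefinite.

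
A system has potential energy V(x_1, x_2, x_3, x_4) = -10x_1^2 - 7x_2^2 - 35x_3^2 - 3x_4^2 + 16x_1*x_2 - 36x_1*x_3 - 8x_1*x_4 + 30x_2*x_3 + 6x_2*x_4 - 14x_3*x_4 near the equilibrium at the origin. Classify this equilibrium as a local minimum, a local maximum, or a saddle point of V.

The Hessian at the origin is H = [[-20, 16, -36, -8], [16, -14, 30, 6], [-36, 30, -70, -14], [-8, 6, -14, -6]].
An LDLᵀ factorisation of H has diagonal entries -20, -6/5, -4, -8/3.
Counting signs: 4 negative.
H is negative definite, so the origin is a strict local maximum.

local maximum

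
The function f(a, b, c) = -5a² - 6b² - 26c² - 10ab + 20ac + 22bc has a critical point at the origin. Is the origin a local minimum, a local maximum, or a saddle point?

The Hessian at the origin is H = [[-10, -10, 20], [-10, -12, 22], [20, 22, -52]].
Row-reducing H symmetrically gives the diagonal entries -10, -2, -10.
That gives 3 negative pivots.
H is negative definite, so the origin is a strict local maximum.

local maximum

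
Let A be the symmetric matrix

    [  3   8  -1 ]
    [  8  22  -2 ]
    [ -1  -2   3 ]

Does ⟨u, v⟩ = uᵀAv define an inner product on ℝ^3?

Leading principal minors: Δ_1 = 3, Δ_2 = 2, Δ_3 = 4.
All leading principal minors are positive, so by Sylvester's criterion Q is positive definite.
⟨·,·⟩ is an inner product exactly when A is positive definite.

yes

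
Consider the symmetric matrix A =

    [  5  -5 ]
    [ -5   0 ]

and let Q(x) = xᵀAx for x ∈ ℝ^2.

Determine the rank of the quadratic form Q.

An LDLᵀ factorisation of A has diagonal entries 5, -5.
Counting signs: 1 positive, 1 negative.
The rank is the number of nonzero pivots: 2.

2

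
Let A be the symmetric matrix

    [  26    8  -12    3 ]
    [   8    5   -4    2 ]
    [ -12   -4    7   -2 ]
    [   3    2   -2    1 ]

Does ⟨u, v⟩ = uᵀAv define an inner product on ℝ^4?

Symmetric row and column elimination reduces A to a congruent diagonal form with pivots 26, 33/13, 47/33, 3/94.
Counting signs: 4 positive.
Hence Q is positive definite.
⟨·,·⟩ is an inner product exactly when A is positive definite.

yes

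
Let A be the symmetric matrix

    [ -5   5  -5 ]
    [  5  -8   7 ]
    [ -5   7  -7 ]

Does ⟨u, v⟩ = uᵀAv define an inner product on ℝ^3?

no

Symmetric row and column elimination reduces A to a congruent diagonal form with pivots -5, -3, -2/3.
So there are 3 negative pivots.
Hence Q is negative definite.
⟨·,·⟩ is an inner product exactly when A is positive definite.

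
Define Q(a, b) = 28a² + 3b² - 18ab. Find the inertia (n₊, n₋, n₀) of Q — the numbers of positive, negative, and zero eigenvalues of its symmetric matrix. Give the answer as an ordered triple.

The symmetric matrix is A = [[28, -9], [-9, 3]].
Applying the same elementary operations to the rows and columns of A produces a congruent diagonal matrix with entries 28, 3/28.
So there are 2 positive pivots.

(2, 0, 0)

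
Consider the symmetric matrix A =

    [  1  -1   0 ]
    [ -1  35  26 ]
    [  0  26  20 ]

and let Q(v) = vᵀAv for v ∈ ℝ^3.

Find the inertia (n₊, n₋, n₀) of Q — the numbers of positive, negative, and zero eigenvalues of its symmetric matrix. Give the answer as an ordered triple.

(3, 0, 0)

Applying the same elementary operations to the rows and columns of A produces a congruent diagonal matrix with entries 1, 34, 2/17.
So there are 3 positive pivots.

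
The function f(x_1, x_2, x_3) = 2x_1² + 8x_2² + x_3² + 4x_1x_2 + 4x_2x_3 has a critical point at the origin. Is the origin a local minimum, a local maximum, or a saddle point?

local minimum

The Hessian at the origin is H = [[4, 4, 0], [4, 16, 4], [0, 4, 2]].
Applying the same elementary operations to the rows and columns of H produces a congruent diagonal matrix with entries 4, 12, 2/3.
So there are 3 positive pivots.
H is positive definite, so the origin is a strict local minimum.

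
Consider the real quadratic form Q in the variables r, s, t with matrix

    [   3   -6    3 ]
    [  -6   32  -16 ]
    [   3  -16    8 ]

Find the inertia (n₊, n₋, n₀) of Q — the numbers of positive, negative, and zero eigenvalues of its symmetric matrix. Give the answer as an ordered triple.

(2, 0, 1)

Row-reducing A symmetrically gives the diagonal entries 3, 20, 0.
So there are 2 positive, 1 zero pivots.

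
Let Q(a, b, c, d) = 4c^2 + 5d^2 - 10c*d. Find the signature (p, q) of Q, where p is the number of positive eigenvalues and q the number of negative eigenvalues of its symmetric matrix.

The symmetric matrix is A = [[0, 0, 0, 0], [0, 0, 0, 0], [0, 0, 4, -5], [0, 0, -5, 5]].
Applying the same elementary operations to the rows and columns of A produces a congruent diagonal matrix with entries 0, 0, 4, -5/4.
So there are 1 positive, 1 negative, 2 zero pivots.

(1, 1)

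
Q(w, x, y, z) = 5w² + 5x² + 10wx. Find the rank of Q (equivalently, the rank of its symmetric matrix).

1

The associated matrix is A = [[5, 5, 0, 0], [5, 5, 0, 0], [0, 0, 0, 0], [0, 0, 0, 0]].
Row-reducing A symmetrically gives the diagonal entries 5, 0, 0, 0.
That gives 1 positive, 3 zero pivots.
The rank is the number of nonzero pivots: 1.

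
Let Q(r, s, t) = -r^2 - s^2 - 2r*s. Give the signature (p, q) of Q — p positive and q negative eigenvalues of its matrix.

(0, 1)

The symmetric matrix is A = [[-1, -1, 0], [-1, -1, 0], [0, 0, 0]].
Congruent diagonalization of A (simultaneous row and column reduction) yields pivots -1, 0, 0.
So there are 1 negative, 2 zero pivots.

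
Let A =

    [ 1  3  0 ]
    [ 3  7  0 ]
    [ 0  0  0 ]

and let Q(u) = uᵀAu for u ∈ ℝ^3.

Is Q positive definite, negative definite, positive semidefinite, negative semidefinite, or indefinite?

Row-reducing A symmetrically gives the diagonal entries 1, -2, 0.
Counting signs: 1 positive, 1 negative, 1 zero.
Hence Q is indefinite.

indefinite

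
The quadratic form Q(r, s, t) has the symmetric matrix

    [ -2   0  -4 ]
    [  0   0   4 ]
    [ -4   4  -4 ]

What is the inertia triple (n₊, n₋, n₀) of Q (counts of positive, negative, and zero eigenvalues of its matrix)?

(1, 2, 0)

By Sylvester's law of inertia any congruent diagonalization of A has 1 positive, 2 negative and 0 zero entries.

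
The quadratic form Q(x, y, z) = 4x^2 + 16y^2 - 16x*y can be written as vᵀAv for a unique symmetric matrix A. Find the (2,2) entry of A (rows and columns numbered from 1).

The coefficient of y^2 in Q is 16, and that is exactly A[2,2].

16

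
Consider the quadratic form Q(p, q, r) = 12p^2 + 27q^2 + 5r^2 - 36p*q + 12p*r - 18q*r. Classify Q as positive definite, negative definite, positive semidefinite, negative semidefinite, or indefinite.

positive semidefinite

The symmetric matrix is A = [[12, -18, 6], [-18, 27, -9], [6, -9, 5]].
Row-reducing A symmetrically gives the diagonal entries 12, 0, 2.
Counting signs: 2 positive, 1 zero.
Hence Q is positive semidefinite.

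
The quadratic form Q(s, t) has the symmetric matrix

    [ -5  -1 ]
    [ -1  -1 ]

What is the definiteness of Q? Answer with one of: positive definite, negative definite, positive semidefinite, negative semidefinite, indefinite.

negative definite

Leading principal minors: Δ_1 = -5, Δ_2 = 4.
The signs alternate starting with Δ_1 < 0, so by Sylvester's criterion Q is negative definite.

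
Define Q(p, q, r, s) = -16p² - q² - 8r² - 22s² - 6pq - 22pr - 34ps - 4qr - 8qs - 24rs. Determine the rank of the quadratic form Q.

4

The associated matrix is A = [[-16, -3, -11, -17], [-3, -1, -2, -4], [-11, -2, -8, -12], [-17, -4, -12, -22]].
Congruent diagonalization of A (simultaneous row and column reduction) yields pivots -16, -7/16, -3/7, -2.
So there are 4 negative pivots.
The rank is the number of nonzero pivots: 4.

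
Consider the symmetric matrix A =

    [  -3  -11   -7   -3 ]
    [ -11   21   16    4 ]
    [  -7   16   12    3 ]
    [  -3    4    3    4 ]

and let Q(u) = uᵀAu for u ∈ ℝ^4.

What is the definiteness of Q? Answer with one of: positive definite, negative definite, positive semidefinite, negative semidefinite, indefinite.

Symmetric row and column elimination reduces A to a congruent diagonal form with pivots -3, 184/3, 5/184, 2.
That gives 3 positive, 1 negative pivots.
Hence Q is indefinite.

indefinite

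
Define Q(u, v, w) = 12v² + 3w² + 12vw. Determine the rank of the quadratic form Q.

Write A = [[0, 0, 0], [0, 12, 6], [0, 6, 3]].
Congruent diagonalization of A (simultaneous row and column reduction) yields pivots 0, 12, 0.
So there are 1 positive, 2 zero pivots.
The rank is the number of nonzero pivots: 1.

1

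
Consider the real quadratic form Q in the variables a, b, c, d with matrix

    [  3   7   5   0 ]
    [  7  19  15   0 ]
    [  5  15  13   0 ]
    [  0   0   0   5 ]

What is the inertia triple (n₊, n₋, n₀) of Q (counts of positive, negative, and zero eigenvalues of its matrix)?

Congruent diagonalization of A (simultaneous row and column reduction) yields pivots 3, 8/3, 1/2, 5.
Counting signs: 4 positive.

(4, 0, 0)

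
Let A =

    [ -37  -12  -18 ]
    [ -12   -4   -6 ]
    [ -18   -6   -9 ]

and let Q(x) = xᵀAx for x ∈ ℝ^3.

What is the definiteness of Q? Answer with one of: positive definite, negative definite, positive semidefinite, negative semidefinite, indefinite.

Applying the same elementary operations to the rows and columns of A produces a congruent diagonal matrix with entries -37, -4/37, 0.
That gives 2 negative, 1 zero pivots.
Hence Q is negative semidefinite.

negative semidefinite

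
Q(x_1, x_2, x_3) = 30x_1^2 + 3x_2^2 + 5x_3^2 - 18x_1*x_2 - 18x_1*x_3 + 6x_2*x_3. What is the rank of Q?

3

The symmetric matrix is A = [[30, -9, -9], [-9, 3, 3], [-9, 3, 5]].
Applying the same elementary operations to the rows and columns of A produces a congruent diagonal matrix with entries 30, 3/10, 2.
So there are 3 positive pivots.
The rank is the number of nonzero pivots: 3.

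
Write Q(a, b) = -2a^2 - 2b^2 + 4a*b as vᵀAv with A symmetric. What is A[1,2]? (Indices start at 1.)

2

The coefficient of a·b in Q is 4. For a symmetric A this equals A[1,2] + A[2,1] = 2·A[1,2].
So A[1,2] = 4/2 = 2.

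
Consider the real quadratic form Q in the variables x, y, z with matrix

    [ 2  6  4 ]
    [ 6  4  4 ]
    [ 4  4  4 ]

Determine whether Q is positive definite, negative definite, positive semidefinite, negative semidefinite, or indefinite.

indefinite

Symmetric row and column elimination reduces A to a congruent diagonal form with pivots 2, -14, 4/7.
That gives 2 positive, 1 negative pivots.
Hence Q is indefinite.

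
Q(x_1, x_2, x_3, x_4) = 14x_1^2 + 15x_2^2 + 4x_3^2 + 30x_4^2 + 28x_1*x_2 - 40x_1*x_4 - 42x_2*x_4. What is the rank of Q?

The associated matrix is A = [[14, 14, 0, -20], [14, 15, 0, -21], [0, 0, 4, 0], [-20, -21, 0, 30]].
Row-reducing A symmetrically gives the diagonal entries 14, 1, 4, 3/7.
Counting signs: 4 positive.
The rank is the number of nonzero pivots: 4.

4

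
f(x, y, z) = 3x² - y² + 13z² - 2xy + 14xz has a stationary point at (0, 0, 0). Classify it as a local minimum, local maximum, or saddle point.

saddle point

The Hessian at the origin is H = [[6, -2, 14], [-2, -2, 0], [14, 0, 26]].
An LDLᵀ factorisation of H has diagonal entries 6, -8/3, 3/2.
That gives 2 positive, 1 negative pivots.
H is indefinite, so the origin is a saddle point.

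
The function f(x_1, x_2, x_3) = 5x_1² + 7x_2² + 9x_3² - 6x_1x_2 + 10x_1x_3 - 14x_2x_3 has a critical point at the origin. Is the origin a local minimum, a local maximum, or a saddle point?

local minimum

The Hessian at the origin is H = [[10, -6, 10], [-6, 14, -14], [10, -14, 18]].
Congruent diagonalization of H (simultaneous row and column reduction) yields pivots 10, 52/5, 24/13.
Counting signs: 3 positive.
H is positive definite, so the origin is a strict local minimum.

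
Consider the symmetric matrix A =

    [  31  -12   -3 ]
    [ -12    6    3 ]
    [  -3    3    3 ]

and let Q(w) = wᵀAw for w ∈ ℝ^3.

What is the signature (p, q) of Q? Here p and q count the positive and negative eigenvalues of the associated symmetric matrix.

(3, 0)

An LDLᵀ factorisation of A has diagonal entries 31, 42/31, 3/14.
So there are 3 positive pivots.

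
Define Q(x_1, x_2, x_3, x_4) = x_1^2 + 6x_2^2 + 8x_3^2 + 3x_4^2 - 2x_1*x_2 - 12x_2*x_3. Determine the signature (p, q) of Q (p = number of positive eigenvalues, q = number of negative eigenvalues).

(4, 0)

Write A = [[1, -1, 0, 0], [-1, 6, -6, 0], [0, -6, 8, 0], [0, 0, 0, 3]].
Symmetric row and column elimination reduces A to a congruent diagonal form with pivots 1, 5, 4/5, 3.
That gives 4 positive pivots.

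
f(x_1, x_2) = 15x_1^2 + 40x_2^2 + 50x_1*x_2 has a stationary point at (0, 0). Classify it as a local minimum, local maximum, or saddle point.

The Hessian at the origin is H = [[30, 50], [50, 80]].
det H = 30·80 − (50)² = -100 < 0, so H is indefinite.
Therefore the origin is a saddle point.

saddle point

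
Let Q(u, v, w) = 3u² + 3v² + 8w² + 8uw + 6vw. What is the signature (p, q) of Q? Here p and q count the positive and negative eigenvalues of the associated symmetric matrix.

(2, 1)

Write A = [[3, 0, 4], [0, 3, 3], [4, 3, 8]].
Applying the same elementary operations to the rows and columns of A produces a congruent diagonal matrix with entries 3, 3, -1/3.
So there are 2 positive, 1 negative pivots.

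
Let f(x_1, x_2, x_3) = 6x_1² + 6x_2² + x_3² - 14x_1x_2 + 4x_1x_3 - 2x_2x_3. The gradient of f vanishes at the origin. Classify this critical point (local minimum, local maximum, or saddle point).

saddle point

The Hessian at the origin is H = [[12, -14, 4], [-14, 12, -2], [4, -2, 2]].
An LDLᵀ factorisation of H has diagonal entries 12, -13/3, 30/13.
Counting signs: 2 positive, 1 negative.
H is indefinite, so the origin is a saddle point.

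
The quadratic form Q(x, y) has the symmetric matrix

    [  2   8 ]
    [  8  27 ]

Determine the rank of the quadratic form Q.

2

Symmetric row and column elimination reduces A to a congruent diagonal form with pivots 2, -5.
Counting signs: 1 positive, 1 negative.
The rank is the number of nonzero pivots: 2.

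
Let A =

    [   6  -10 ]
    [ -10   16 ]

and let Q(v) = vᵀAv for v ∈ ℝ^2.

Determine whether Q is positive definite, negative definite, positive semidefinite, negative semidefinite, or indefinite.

Applying the same elementary operations to the rows and columns of A produces a congruent diagonal matrix with entries 6, -2/3.
So there are 1 positive, 1 negative pivots.
Hence Q is indefinite.

indefinite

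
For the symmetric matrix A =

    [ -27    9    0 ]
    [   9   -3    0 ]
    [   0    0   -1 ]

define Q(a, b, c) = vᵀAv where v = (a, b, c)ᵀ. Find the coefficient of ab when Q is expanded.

18

The coefficient of ab is A[1,2] + A[2,1] = 2·9 = 18.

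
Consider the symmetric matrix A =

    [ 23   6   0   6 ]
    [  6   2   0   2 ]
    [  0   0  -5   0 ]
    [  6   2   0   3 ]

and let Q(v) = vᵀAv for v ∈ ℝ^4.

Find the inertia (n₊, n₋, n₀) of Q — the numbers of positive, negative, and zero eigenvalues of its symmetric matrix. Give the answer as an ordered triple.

(3, 1, 0)

Congruent diagonalization of A (simultaneous row and column reduction) yields pivots 23, 10/23, -5, 1.
That gives 3 positive, 1 negative pivots.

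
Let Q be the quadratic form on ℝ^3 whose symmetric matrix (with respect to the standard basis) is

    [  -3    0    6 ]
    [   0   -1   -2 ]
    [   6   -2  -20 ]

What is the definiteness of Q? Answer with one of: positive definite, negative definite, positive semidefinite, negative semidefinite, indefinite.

negative definite

Leading principal minors: Δ_1 = -3, Δ_2 = 3, Δ_3 = -12.
The signs alternate starting with Δ_1 < 0, so by Sylvester's criterion Q is negative definite.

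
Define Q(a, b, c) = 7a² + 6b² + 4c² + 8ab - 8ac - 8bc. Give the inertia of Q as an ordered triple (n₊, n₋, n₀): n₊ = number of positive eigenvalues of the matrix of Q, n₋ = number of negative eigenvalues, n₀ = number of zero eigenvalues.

The associated matrix is A = [[7, 4, -4], [4, 6, -4], [-4, -4, 4]].
Symmetric row and column elimination reduces A to a congruent diagonal form with pivots 7, 26/7, 12/13.
Counting signs: 3 positive.

(3, 0, 0)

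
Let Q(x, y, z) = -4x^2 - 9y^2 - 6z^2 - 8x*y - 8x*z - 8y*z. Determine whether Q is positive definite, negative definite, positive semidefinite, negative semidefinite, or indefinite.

negative definite

The symmetric matrix is A = [[-4, -4, -4], [-4, -9, -4], [-4, -4, -6]].
An LDLᵀ factorisation of A has diagonal entries -4, -5, -2.
That gives 3 negative pivots.
Hence Q is negative definite.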